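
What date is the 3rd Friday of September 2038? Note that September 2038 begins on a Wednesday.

September 2038 begins on a Wednesday, so the first Friday is September 3 (2 days later).
The 3rd Friday is 2 weeks later: 3 + 14 = 17.

2038-09-17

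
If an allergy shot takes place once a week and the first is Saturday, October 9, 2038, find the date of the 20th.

The 20th occurrence is 19 intervals after the first: 19 × 7 = 133 days after October 9, 2038.
October has 31 days — 22 days to the end of October leaves 111.
November has 30 days (81 left).
December has 31 days (50 left).
January has 31 days (19 left).
19 days into February → February 19, 2039.

February 19, 2039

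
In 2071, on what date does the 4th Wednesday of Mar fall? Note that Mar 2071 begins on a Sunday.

Mar 2071 begins on a Sunday, so the first Wednesday is Mar 4 (3 days later).
The 4th Wednesday is 3 weeks later: 4 + 21 = 25.

Mar 25, 2071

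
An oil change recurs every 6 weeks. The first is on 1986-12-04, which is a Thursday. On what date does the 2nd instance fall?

The 2nd occurrence is 1 interval after the first: 1 × 42 = 42 days after 1986-12-04.
December has 31 days — 27 days to the end of December leaves 15.
15 days into January → 1987-01-15.

1987-01-15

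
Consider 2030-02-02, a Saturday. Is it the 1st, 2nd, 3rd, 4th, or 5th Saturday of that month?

1st

Day 2 falls in week ⌈2/7⌉ of the month.
Days 1–7 hold the 1st Saturday, 8–14 the 2nd, 15–21 the 3rd, 22–28 the 4th, 29–31 the 5th.
2 is in the range for the 1st.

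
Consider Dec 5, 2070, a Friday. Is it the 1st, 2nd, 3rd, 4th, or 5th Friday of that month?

1st

Day 5 falls in week ⌈5/7⌉ of the month.
Days 1–7 hold the 1st Friday, 8–14 the 2nd, 15–21 the 3rd, 22–28 the 4th, 29–31 the 5th.
5 is in the range for the 1st.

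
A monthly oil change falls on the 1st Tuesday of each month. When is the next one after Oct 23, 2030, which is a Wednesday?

Oct 2030 starts on a Tuesday, so its 1st Tuesday is Oct 1, 2030.
That is not after Oct 23, 2030, so look at Nov 2030.
Nov 2030 starts on a Friday, so its 1st Tuesday is Nov 5, 2030 (4 days in).

Nov 5, 2030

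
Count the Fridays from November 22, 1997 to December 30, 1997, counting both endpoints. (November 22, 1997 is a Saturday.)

November 22, 1997 is a Saturday; the first Friday on or after it is November 28, 1997 (6 days later).
From November 28, 1997 to December 30, 1997: 2 + 30 = 32 days (rest of November, December).
32 ÷ 7 = 4 full weeks with remainder 4, so 4 more Fridays after the first → 5.

5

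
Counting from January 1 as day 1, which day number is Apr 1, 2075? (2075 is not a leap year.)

91

Days in months before Apr: 31 + 28 + 31 = 90.
Plus 1 day into Apr → day 91.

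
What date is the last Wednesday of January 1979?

The first Wednesday of January 1979 is January 3.
January 1979 has 31 days. Adding weeks: 3, 10, 17, 24, 31 — the last one ≤ 31 is the 31st.

31 January 1979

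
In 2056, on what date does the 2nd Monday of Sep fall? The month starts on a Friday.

Sep 2056 begins on a Friday, so the first Monday is Sep 4 (3 days later).
The 2nd Monday is 1 weeks later: 4 + 7 = 11.

Sep 11, 2056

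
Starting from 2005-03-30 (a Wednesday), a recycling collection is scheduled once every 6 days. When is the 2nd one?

The 2nd occurrence is 1 interval after the first: 1 × 6 = 6 days after 2005-03-30.
March has 31 days — 1 day to the end of March leaves 5.
5 days into April → 2005-04-05.

2005-04-05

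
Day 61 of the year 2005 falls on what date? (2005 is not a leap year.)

January has 31 days (61 − 31 = 30 remain).
February has 28 days (30 − 28 = 2 remain).
2 into March → March 2.

2005-03-02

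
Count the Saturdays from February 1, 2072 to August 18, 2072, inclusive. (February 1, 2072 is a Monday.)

28

February 1, 2072 is a Monday; the first Saturday on or after it is February 6, 2072 (5 days later).
From February 6, 2072 to August 18, 2072: 23 + 31 + 30 + 31 + 30 + 31 + 18 = 194 days (rest of February, March, April, May, June, July, August).
194 ÷ 7 = 27 full weeks with remainder 5, so 27 more Saturdays after the first → 28.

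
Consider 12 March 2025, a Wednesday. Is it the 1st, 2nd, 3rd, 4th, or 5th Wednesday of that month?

Day 12 falls in week ⌈12/7⌉ of the month.
Days 1–7 hold the 1st Wednesday, 8–14 the 2nd, 15–21 the 3rd, 22–28 the 4th, 29–31 the 5th.
12 is in the range for the 2nd.

2nd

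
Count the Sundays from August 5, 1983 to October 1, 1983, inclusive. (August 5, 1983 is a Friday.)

August 5, 1983 is a Friday; the first Sunday on or after it is August 7, 1983 (2 days later).
From August 7, 1983 to October 1, 1983: 24 + 30 + 1 = 55 days (rest of August, September, October).
55 ÷ 7 = 7 full weeks with remainder 6, so 7 more Sundays after the first → 8.

8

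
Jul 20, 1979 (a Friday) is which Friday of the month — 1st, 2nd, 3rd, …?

Day 20 falls in week ⌈20/7⌉ of the month.
Days 1–7 hold the 1st Friday, 8–14 the 2nd, 15–21 the 3rd, 22–28 the 4th, 29–31 the 5th.
20 is in the range for the 3rd.

3rd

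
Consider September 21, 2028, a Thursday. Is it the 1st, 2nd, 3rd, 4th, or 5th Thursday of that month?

Day 21 falls in week ⌈21/7⌉ of the month.
Days 1–7 hold the 1st Thursday, 8–14 the 2nd, 15–21 the 3rd, 22–28 the 4th, 29–31 the 5th.
21 is in the range for the 3rd.

3rd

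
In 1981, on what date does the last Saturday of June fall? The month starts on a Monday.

27 June 1981

June 1981 begins on a Monday, so the first Saturday is June 6 (5 days later).
June 1981 has 30 days. Adding weeks: 6, 13, 20, 27 — the last one ≤ 30 is the 27th.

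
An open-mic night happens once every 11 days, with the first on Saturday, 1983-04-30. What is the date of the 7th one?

The 7th occurrence is 6 intervals after the first: 6 × 11 = 66 days after 1983-04-30.
April has 30 days — 0 days to the end of April leaves 66.
May has 31 days (35 left).
June has 30 days (5 left).
5 days into July → 1983-07-05.

1983-07-05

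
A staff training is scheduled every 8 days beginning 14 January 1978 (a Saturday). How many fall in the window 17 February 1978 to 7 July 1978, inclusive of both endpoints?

17

Occurrences land 8·i days after 14 January 1978 for i = 0, 1, 2, …
17 February 1978 is 34 days after the start; 34 ÷ 8 = 4 remainder 2; since the remainder is 2, round up to i = 5. First occurrence in the window: #6 on 23 February 1978 (5×8 = 40 days in).
7 July 1978 is 174 days after the start; 174 ÷ 8 = 21 remainder 6. Last occurrence in the window: #22 on 1 July 1978.
Occurrences #6 through #22: 17 in total.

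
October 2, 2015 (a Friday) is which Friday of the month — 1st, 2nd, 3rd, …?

1st

Day 2 falls in week ⌈2/7⌉ of the month.
Days 1–7 hold the 1st Friday, 8–14 the 2nd, 15–21 the 3rd, 22–28 the 4th, 29–31 the 5th.
2 is in the range for the 1st.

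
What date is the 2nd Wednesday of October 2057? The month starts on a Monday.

October 2057 begins on a Monday, so the first Wednesday is October 3 (2 days later).
The 2nd Wednesday is 1 weeks later: 3 + 7 = 10.

2057-10-10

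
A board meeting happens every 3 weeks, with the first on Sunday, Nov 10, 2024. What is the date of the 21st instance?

Jan 4, 2026

The 21st occurrence is 20 intervals after the first: 20 × 21 = 420 days after Nov 10, 2024.
Nov has 30 days — 20 days to the end of Nov leaves 400.
Dec has 31 days (369 left).
Jan has 31 days (338 left).
Feb has 28 days (310 left).
Mar has 31 days (279 left).
Apr has 30 days (249 left).
May has 31 days (218 left).
Jun has 30 days (188 left).
Jul has 31 days (157 left).
Aug has 31 days (126 left).
Sep has 30 days (96 left).
Oct has 31 days (65 left).
Nov has 30 days (35 left).
Dec has 31 days (4 left).
4 days into Jan → Jan 4, 2026.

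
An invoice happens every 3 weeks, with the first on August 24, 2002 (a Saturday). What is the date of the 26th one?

The 26th occurrence is 25 intervals after the first: 25 × 21 = 525 days after August 24, 2002.
August has 31 days — 7 days to the end of August leaves 518.
From end of August to end of 2002 is 122 days (396 left).
2003 has 365 days (31 left).
31 days into January → January 31, 2004.

January 31, 2004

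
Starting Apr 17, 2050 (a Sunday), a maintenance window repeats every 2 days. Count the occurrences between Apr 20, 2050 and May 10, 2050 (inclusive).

10

Occurrences land 2·i days after Apr 17, 2050 for i = 0, 1, 2, …
Apr 20, 2050 is 3 days after the start; 3 ÷ 2 = 1 remainder 1; since the remainder is 1, round up to i = 2. First occurrence in the window: #3 on Apr 21, 2050 (2×2 = 4 days in).
May 10, 2050 is 23 days after the start; 23 ÷ 2 = 11 remainder 1. Last occurrence in the window: #12 on May 9, 2050.
Occurrences #3 through #12: 10 in total.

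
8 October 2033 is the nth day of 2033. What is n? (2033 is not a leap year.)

Days in months before October: 31 + 28 + 31 + 30 + 31 + 30 + 31 + 31 + 30 = 273.
Plus 8 days into October → day 281.

281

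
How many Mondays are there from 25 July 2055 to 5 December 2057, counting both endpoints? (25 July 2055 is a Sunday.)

25 July 2055 is a Sunday; the first Monday on or after it is 26 July 2055 (1 day later).
From 26 July 2055 to 5 December 2057: 158 + 366 + 339 = 863 days (rest of 2055, 2056, to 5 December 2057 in 2057).
863 ÷ 7 = 123 full weeks with remainder 2, so 123 more Mondays after the first → 124.

124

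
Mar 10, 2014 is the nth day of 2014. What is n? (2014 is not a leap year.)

69

Days in months before Mar: 31 + 28 = 59.
Plus 10 days into Mar → day 69.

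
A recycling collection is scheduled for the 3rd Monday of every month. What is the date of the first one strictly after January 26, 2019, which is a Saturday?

January 2019 starts on a Tuesday; its first Monday is the 7th, so the 3rd Monday is the 21st — January 21, 2019.
That is not after January 26, 2019, so look at February 2019.
February 2019 starts on a Friday; its first Monday is the 4th, so the 3rd Monday is the 18th — February 18, 2019.

February 18, 2019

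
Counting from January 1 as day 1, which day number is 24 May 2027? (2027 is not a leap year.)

Days in months before May: 31 + 28 + 31 + 30 = 120.
Plus 24 days into May → day 144.

144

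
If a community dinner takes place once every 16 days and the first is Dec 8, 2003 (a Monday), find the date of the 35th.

The 35th occurrence is 34 intervals after the first: 34 × 16 = 544 days after Dec 8, 2003.
Dec has 31 days — 23 days to the end of Dec leaves 521.
2004 has 366 days (155 left).
Jan has 31 days (124 left).
Feb has 28 days (96 left).
Mar has 31 days (65 left).
Apr has 30 days (35 left).
May has 31 days (4 left).
4 days into Jun → Jun 4, 2005.

Jun 4, 2005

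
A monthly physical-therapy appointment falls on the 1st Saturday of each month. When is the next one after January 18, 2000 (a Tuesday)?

January 2000 starts on a Saturday, so its 1st Saturday is January 1, 2000.
That is not after January 18, 2000, so look at February 2000.
February 2000 starts on a Tuesday, so its 1st Saturday is February 5, 2000 (4 days in).

February 5, 2000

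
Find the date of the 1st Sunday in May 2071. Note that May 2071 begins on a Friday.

May 2071 begins on a Friday, so the first Sunday is May 3 (2 days later).

May 3, 2071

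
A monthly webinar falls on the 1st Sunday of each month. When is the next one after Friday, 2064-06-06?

June 2064 starts on a Sunday, so its 1st Sunday is 2064-06-01.
That is not after 2064-06-06, so look at July 2064.
July 2064 starts on a Tuesday, so its 1st Sunday is 2064-07-06 (5 days in).

2064-07-06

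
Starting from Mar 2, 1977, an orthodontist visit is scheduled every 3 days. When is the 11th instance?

The 11th occurrence is 10 intervals after the first: 10 × 3 = 30 days after Mar 2, 1977.
Mar has 31 days — 29 days to the end of Mar leaves 1.
1 day into Apr → Apr 1, 1977.

Apr 1, 1977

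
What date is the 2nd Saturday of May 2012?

12 May 2012

The first Saturday of May 2012 is May 5.
The 2nd Saturday is 1 weeks later: 5 + 7 = 12.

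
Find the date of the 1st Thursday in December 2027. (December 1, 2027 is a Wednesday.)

December 2, 2027

December 2027 begins on a Wednesday, so the first Thursday is December 2 (1 day later).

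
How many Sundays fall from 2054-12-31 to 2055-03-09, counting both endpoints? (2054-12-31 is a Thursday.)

2054-12-31 is a Thursday; the first Sunday on or after it is 2055-01-03 (3 days later).
From 2055-01-03 to 2055-03-09: 28 + 28 + 9 = 65 days (rest of January, February, March).
65 ÷ 7 = 9 full weeks with remainder 2, so 9 more Sundays after the first → 10.

10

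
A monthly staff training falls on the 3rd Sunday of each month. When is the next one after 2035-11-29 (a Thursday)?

November 2035 starts on a Thursday; its first Sunday is the 4th, so the 3rd Sunday is the 18th — 2035-11-18.
That is not after 2035-11-29, so look at December 2035.
December 2035 starts on a Saturday; its first Sunday is the 2nd, so the 3rd Sunday is the 16th — 2035-12-16.

2035-12-16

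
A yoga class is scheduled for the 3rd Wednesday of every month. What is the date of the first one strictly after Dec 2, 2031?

Dec 17, 2031

Dec 2031 starts on a Monday; its first Wednesday is the 3rd, so the 3rd Wednesday is the 17th — Dec 17, 2031.
Dec 17, 2031 is after Dec 2, 2031, so that is the next one.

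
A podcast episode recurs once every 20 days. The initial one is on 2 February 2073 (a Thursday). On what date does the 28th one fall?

The 28th occurrence is 27 intervals after the first: 27 × 20 = 540 days after 2 February 2073.
February has 28 days — 26 days to the end of February leaves 514.
From end of February to end of 2073 is 306 days (208 left).
January has 31 days (177 left).
February has 28 days (149 left).
March has 31 days (118 left).
April has 30 days (88 left).
May has 31 days (57 left).
June has 30 days (27 left).
27 days into July → 27 July 2074.

27 July 2074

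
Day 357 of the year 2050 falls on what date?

2050-12-23

January has 31 days (357 − 31 = 326 remain).
February has 28 days (326 − 28 = 298 remain).
March has 31 days (298 − 31 = 267 remain).
April has 30 days (267 − 30 = 237 remain).
May has 31 days (237 − 31 = 206 remain).
June has 30 days (206 − 30 = 176 remain).
July has 31 days (176 − 31 = 145 remain).
August has 31 days (145 − 31 = 114 remain).
September has 30 days (114 − 30 = 84 remain).
October has 31 days (84 − 31 = 53 remain).
November has 30 days (53 − 30 = 23 remain).
23 into December → December 23.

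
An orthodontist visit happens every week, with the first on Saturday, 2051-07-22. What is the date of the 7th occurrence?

2051-09-02

The 7th occurrence is 6 intervals after the first: 6 × 7 = 42 days after 2051-07-22.
July has 31 days — 9 days to the end of July leaves 33.
August has 31 days (2 left).
2 days into September → 2051-09-02.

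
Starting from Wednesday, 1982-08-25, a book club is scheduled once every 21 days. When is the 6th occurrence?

1982-12-08

The 6th occurrence is 5 intervals after the first: 5 × 21 = 105 days after 1982-08-25.
August has 31 days — 6 days to the end of August leaves 99.
September has 30 days (69 left).
October has 31 days (38 left).
November has 30 days (8 left).
8 days into December → 1982-12-08.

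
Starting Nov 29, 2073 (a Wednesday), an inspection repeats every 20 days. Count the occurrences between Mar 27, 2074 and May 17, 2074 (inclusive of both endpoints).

Occurrences land 20·i days after Nov 29, 2073 for i = 0, 1, 2, …
Mar 27, 2074 is 118 days after the start; 118 ÷ 20 = 5 remainder 18; since the remainder is 18, round up to i = 6. First occurrence in the window: #7 on Mar 29, 2074 (6×20 = 120 days in).
May 17, 2074 is 169 days after the start; 169 ÷ 20 = 8 remainder 9. Last occurrence in the window: #9 on May 8, 2074.
Occurrences #7 through #9: 3 in total.

3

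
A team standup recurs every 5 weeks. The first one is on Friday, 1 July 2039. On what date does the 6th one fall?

23 December 2039

The 6th occurrence is 5 intervals after the first: 5 × 35 = 175 days after 1 July 2039.
July has 31 days — 30 days to the end of July leaves 145.
August has 31 days (114 left).
September has 30 days (84 left).
October has 31 days (53 left).
November has 30 days (23 left).
23 days into December → 23 December 2039.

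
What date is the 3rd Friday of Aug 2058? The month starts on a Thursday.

Aug 16, 2058

Aug 2058 begins on a Thursday, so the first Friday is Aug 2 (1 day later).
The 3rd Friday is 2 weeks later: 2 + 14 = 16.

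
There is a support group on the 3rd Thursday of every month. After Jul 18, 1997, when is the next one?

Jul 1997 starts on a Tuesday; its first Thursday is the 3rd, so the 3rd Thursday is the 17th — Jul 17, 1997.
That is not after Jul 18, 1997, so look at Aug 1997.
Aug 1997 starts on a Friday; its first Thursday is the 7th, so the 3rd Thursday is the 21st — Aug 21, 1997.

Aug 21, 1997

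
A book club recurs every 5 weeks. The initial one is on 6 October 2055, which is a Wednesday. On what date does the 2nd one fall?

10 November 2055

The 2nd occurrence is 1 interval after the first: 1 × 35 = 35 days after 6 October 2055.
October has 31 days — 25 days to the end of October leaves 10.
10 days into November → 10 November 2055.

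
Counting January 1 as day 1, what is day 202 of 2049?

Jul 21, 2049

Jan has 31 days (202 − 31 = 171 remain).
Feb has 28 days (171 − 28 = 143 remain).
Mar has 31 days (143 − 31 = 112 remain).
Apr has 30 days (112 − 30 = 82 remain).
May has 31 days (82 − 31 = 51 remain).
Jun has 30 days (51 − 30 = 21 remain).
21 into Jul → Jul 21.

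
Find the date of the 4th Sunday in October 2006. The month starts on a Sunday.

2006-10-22

October 2006 begins on a Sunday, so the first Sunday is October 1.
The 4th Sunday is 3 weeks later: 1 + 21 = 22.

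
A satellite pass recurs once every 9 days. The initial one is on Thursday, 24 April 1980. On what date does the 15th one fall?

28 August 1980

The 15th occurrence is 14 intervals after the first: 14 × 9 = 126 days after 24 April 1980.
April has 30 days — 6 days to the end of April leaves 120.
May has 31 days (89 left).
June has 30 days (59 left).
July has 31 days (28 left).
28 days into August → 28 August 1980.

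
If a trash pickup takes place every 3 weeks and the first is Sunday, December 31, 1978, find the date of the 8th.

The 8th occurrence is 7 intervals after the first: 7 × 21 = 147 days after December 31, 1978.
December has 31 days — 0 days to the end of December leaves 147.
January has 31 days (116 left).
February has 28 days (88 left).
March has 31 days (57 left).
April has 30 days (27 left).
27 days into May → May 27, 1979.

May 27, 1979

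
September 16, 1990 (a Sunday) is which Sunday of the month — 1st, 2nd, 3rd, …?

3rd

Day 16 falls in week ⌈16/7⌉ of the month.
Days 1–7 hold the 1st Sunday, 8–14 the 2nd, 15–21 the 3rd, 22–28 the 4th, 29–31 the 5th.
16 is in the range for the 3rd.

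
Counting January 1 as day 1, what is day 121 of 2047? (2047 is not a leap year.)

January has 31 days (121 − 31 = 90 remain).
February has 28 days (90 − 28 = 62 remain).
March has 31 days (62 − 31 = 31 remain).
April has 30 days (31 − 30 = 1 remain).
1 into May → May 1.

1 May 2047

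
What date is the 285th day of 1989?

Oct 12, 1989

Jan has 31 days (285 − 31 = 254 remain).
Feb has 28 days (254 − 28 = 226 remain).
Mar has 31 days (226 − 31 = 195 remain).
Apr has 30 days (195 − 30 = 165 remain).
May has 31 days (165 − 31 = 134 remain).
Jun has 30 days (134 − 30 = 104 remain).
Jul has 31 days (104 − 31 = 73 remain).
Aug has 31 days (73 − 31 = 42 remain).
Sep has 30 days (42 − 30 = 12 remain).
12 into Oct → Oct 12.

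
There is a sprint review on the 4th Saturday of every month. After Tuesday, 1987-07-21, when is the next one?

July 1987 starts on a Wednesday; its first Saturday is the 4th, so the 4th Saturday is the 25th — 1987-07-25.
1987-07-25 is after 1987-07-21, so that is the next one.

1987-07-25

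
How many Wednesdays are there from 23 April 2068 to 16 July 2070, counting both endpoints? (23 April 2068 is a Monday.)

23 April 2068 is a Monday; the first Wednesday on or after it is 25 April 2068 (2 days later).
From 25 April 2068 to 16 July 2070: 250 + 365 + 197 = 812 days (rest of 2068, 2069, to 16 July 2070 in 2070).
812 ÷ 7 = 116 full weeks with remainder 0, so 116 more Wednesdays after the first → 117.

117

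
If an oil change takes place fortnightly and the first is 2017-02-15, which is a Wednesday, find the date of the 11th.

The 11th occurrence is 10 intervals after the first: 10 × 14 = 140 days after 2017-02-15.
February has 28 days — 13 days to the end of February leaves 127.
March has 31 days (96 left).
April has 30 days (66 left).
May has 31 days (35 left).
June has 30 days (5 left).
5 days into July → 2017-07-05.

2017-07-05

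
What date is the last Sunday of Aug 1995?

Aug 27, 1995

Aug 1995 begins on a Tuesday, so the first Sunday is Aug 6 (5 days later).
Aug 1995 has 31 days. Adding weeks: 6, 13, 20, 27 — the last one ≤ 31 is the 27th.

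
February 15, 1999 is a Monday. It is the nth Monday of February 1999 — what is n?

3rd

Day 15 falls in week ⌈15/7⌉ of the month.
Days 1–7 hold the 1st Monday, 8–14 the 2nd, 15–21 the 3rd, 22–28 the 4th, 29–31 the 5th.
15 is in the range for the 3rd.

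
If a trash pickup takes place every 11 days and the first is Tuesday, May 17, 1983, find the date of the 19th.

The 19th occurrence is 18 intervals after the first: 18 × 11 = 198 days after May 17, 1983.
May has 31 days — 14 days to the end of May leaves 184.
June has 30 days (154 left).
July has 31 days (123 left).
August has 31 days (92 left).
September has 30 days (62 left).
October has 31 days (31 left).
November has 30 days (1 left).
1 day into December → December 1, 1983.

December 1, 1983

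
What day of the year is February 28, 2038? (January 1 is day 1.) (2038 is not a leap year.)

Days in months before February: 31 = 31.
Plus 28 days into February → day 59.

59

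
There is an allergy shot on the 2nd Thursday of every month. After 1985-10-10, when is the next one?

October 1985 starts on a Tuesday; its first Thursday is the 3rd, so the 2nd Thursday is the 10th — 1985-10-10.
That is not after 1985-10-10, so look at November 1985.
November 1985 starts on a Friday; its first Thursday is the 7th, so the 2nd Thursday is the 14th — 1985-11-14.

1985-11-14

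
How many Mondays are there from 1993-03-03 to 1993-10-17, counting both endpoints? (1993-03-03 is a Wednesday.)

32

1993-03-03 is a Wednesday; the first Monday on or after it is 1993-03-08 (5 days later).
From 1993-03-08 to 1993-10-17: 23 + 30 + 31 + 30 + 31 + 31 + 30 + 17 = 223 days (rest of March, April, May, June, July, August, September, October).
223 ÷ 7 = 31 full weeks with remainder 6, so 31 more Mondays after the first → 32.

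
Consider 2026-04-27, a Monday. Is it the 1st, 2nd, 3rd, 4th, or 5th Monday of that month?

Day 27 falls in week ⌈27/7⌉ of the month.
Days 1–7 hold the 1st Monday, 8–14 the 2nd, 15–21 the 3rd, 22–28 the 4th, 29–31 the 5th.
27 is in the range for the 4th.

4th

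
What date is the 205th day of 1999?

January has 31 days (205 − 31 = 174 remain).
February has 28 days (174 − 28 = 146 remain).
March has 31 days (146 − 31 = 115 remain).
April has 30 days (115 − 30 = 85 remain).
May has 31 days (85 − 31 = 54 remain).
June has 30 days (54 − 30 = 24 remain).
24 into July → July 24.

24 July 1999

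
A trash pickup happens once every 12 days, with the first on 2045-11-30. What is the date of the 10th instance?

The 10th occurrence is 9 intervals after the first: 9 × 12 = 108 days after 2045-11-30.
November has 30 days — 0 days to the end of November leaves 108.
December has 31 days (77 left).
January has 31 days (46 left).
February has 28 days (18 left).
18 days into March → 2046-03-18.

2046-03-18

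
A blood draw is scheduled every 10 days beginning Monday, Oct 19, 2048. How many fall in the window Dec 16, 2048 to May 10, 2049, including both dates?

15

Occurrences land 10·i days after Oct 19, 2048 for i = 0, 1, 2, …
Dec 16, 2048 is 58 days after the start; 58 ÷ 10 = 5 remainder 8; since the remainder is 8, round up to i = 6. First occurrence in the window: #7 on Dec 18, 2048 (6×10 = 60 days in).
May 10, 2049 is 203 days after the start; 203 ÷ 10 = 20 remainder 3. Last occurrence in the window: #21 on May 7, 2049.
Occurrences #7 through #21: 15 in total.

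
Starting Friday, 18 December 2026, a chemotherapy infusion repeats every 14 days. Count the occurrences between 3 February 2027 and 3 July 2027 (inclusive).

Occurrences land 14·i days after 18 December 2026 for i = 0, 1, 2, …
3 February 2027 is 47 days after the start; 47 ÷ 14 = 3 remainder 5; since the remainder is 5, round up to i = 4. First occurrence in the window: #5 on 12 February 2027 (4×14 = 56 days in).
3 July 2027 is 197 days after the start; 197 ÷ 14 = 14 remainder 1. Last occurrence in the window: #15 on 2 July 2027.
Occurrences #5 through #15: 11 in total.

11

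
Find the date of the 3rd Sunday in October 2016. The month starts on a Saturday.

October 16, 2016

October 2016 begins on a Saturday, so the first Sunday is October 2 (1 day later).
The 3rd Sunday is 2 weeks later: 2 + 14 = 16.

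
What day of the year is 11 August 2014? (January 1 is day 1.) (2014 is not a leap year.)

Days in months before August: 31 + 28 + 31 + 30 + 31 + 30 + 31 = 212.
Plus 11 days into August → day 223.

223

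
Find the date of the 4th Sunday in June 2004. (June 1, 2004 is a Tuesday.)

June 2004 begins on a Tuesday, so the first Sunday is June 6 (5 days later).
The 4th Sunday is 3 weeks later: 6 + 21 = 27.

27 June 2004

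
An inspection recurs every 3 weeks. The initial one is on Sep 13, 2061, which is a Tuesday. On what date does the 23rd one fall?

The 23rd occurrence is 22 intervals after the first: 22 × 21 = 462 days after Sep 13, 2061.
Sep has 30 days — 17 days to the end of Sep leaves 445.
From end of Sep to end of 2061 is 92 days (353 left).
Jan has 31 days (322 left).
Feb has 28 days (294 left).
Mar has 31 days (263 left).
Apr has 30 days (233 left).
May has 31 days (202 left).
Jun has 30 days (172 left).
Jul has 31 days (141 left).
Aug has 31 days (110 left).
Sep has 30 days (80 left).
Oct has 31 days (49 left).
Nov has 30 days (19 left).
19 days into Dec → Dec 19, 2062.

Dec 19, 2062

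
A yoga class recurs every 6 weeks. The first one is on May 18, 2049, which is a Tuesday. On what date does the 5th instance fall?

The 5th occurrence is 4 intervals after the first: 4 × 42 = 168 days after May 18, 2049.
May has 31 days — 13 days to the end of May leaves 155.
June has 30 days (125 left).
July has 31 days (94 left).
August has 31 days (63 left).
September has 30 days (33 left).
October has 31 days (2 left).
2 days into November → November 2, 2049.

November 2, 2049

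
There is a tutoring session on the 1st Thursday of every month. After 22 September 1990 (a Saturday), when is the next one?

September 1990 starts on a Saturday, so its 1st Thursday is 6 September 1990 (5 days in).
That is not after 22 September 1990, so look at October 1990.
October 1990 starts on a Monday, so its 1st Thursday is 4 October 1990 (3 days in).

4 October 1990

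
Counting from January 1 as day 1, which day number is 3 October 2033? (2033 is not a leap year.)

276

Days in months before October: 31 + 28 + 31 + 30 + 31 + 30 + 31 + 31 + 30 = 273.
Plus 3 days into October → day 276.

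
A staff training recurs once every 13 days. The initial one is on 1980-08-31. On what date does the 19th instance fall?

The 19th occurrence is 18 intervals after the first: 18 × 13 = 234 days after 1980-08-31.
August has 31 days — 0 days to the end of August leaves 234.
September has 30 days (204 left).
October has 31 days (173 left).
November has 30 days (143 left).
December has 31 days (112 left).
January has 31 days (81 left).
February has 28 days (53 left).
March has 31 days (22 left).
22 days into April → 1981-04-22.

1981-04-22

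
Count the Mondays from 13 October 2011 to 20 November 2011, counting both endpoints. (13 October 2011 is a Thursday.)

5

13 October 2011 is a Thursday; the first Monday on or after it is 17 October 2011 (4 days later).
From 17 October 2011 to 20 November 2011: 14 + 20 = 34 days (rest of October, November).
34 ÷ 7 = 4 full weeks with remainder 6, so 4 more Mondays after the first → 5.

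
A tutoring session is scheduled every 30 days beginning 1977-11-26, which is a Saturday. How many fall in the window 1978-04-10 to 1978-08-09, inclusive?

Occurrences land 30·i days after 1977-11-26 for i = 0, 1, 2, …
1978-04-10 is 135 days after the start; 135 ÷ 30 = 4 remainder 15; since the remainder is 15, round up to i = 5. First occurrence in the window: #6 on 1978-04-25 (5×30 = 150 days in).
1978-08-09 is 256 days after the start; 256 ÷ 30 = 8 remainder 16. Last occurrence in the window: #9 on 1978-07-24.
Occurrences #6 through #9: 4 in total.

4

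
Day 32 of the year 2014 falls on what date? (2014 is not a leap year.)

1 February 2014

January has 31 days (32 − 31 = 1 remain).
1 into February → February 1.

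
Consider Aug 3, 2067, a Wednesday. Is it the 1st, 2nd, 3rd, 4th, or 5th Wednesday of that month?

1st

Day 3 falls in week ⌈3/7⌉ of the month.
Days 1–7 hold the 1st Wednesday, 8–14 the 2nd, 15–21 the 3rd, 22–28 the 4th, 29–31 the 5th.
3 is in the range for the 1st.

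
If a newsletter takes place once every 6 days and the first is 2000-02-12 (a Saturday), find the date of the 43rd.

2000-10-21

The 43rd occurrence is 42 intervals after the first: 42 × 6 = 252 days after 2000-02-12.
February has 29 days — 17 days to the end of February leaves 235.
March has 31 days (204 left).
April has 30 days (174 left).
May has 31 days (143 left).
June has 30 days (113 left).
July has 31 days (82 left).
August has 31 days (51 left).
September has 30 days (21 left).
21 days into October → 2000-10-21.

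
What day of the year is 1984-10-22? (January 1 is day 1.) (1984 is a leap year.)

296

Days in months before October: 31 + 29 + 31 + 30 + 31 + 30 + 31 + 31 + 30 = 274.
Plus 22 days into October → day 296.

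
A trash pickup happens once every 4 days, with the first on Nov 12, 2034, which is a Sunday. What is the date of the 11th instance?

Dec 22, 2034

The 11th occurrence is 10 intervals after the first: 10 × 4 = 40 days after Nov 12, 2034.
Nov has 30 days — 18 days to the end of Nov leaves 22.
22 days into Dec → Dec 22, 2034.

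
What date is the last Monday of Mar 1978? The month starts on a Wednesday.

Mar 27, 1978

Mar 1978 begins on a Wednesday, so the first Monday is Mar 6 (5 days later).
Mar 1978 has 31 days. Adding weeks: 6, 13, 20, 27 — the last one ≤ 31 is the 27th.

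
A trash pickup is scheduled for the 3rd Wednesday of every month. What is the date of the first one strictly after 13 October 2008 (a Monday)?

October 2008 starts on a Wednesday; its first Wednesday is the 1st, so the 3rd Wednesday is the 15th — 15 October 2008.
15 October 2008 is after 13 October 2008, so that is the next one.

15 October 2008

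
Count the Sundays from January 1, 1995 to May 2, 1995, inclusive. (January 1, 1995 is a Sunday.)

January 1, 1995 is a Sunday; the first Sunday on or after it is January 1, 1995.
From January 1, 1995 to May 2, 1995: 30 + 28 + 31 + 30 + 2 = 121 days (rest of January, February, March, April, May).
121 ÷ 7 = 17 full weeks with remainder 2, so 17 more Sundays after the first → 18.

18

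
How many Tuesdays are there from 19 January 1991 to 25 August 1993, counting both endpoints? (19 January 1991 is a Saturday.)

19 January 1991 is a Saturday; the first Tuesday on or after it is 22 January 1991 (3 days later).
From 22 January 1991 to 25 August 1993: 343 + 366 + 237 = 946 days (rest of 1991, 1992, to 25 August 1993 in 1993).
946 ÷ 7 = 135 full weeks with remainder 1, so 135 more Tuesdays after the first → 136.

136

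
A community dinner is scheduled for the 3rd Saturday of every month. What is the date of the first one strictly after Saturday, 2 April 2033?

April 2033 starts on a Friday; its first Saturday is the 2nd, so the 3rd Saturday is the 16th — 16 April 2033.
16 April 2033 is after 2 April 2033, so that is the next one.

16 April 2033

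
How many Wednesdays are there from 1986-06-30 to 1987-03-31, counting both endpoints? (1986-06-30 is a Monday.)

1986-06-30 is a Monday; the first Wednesday on or after it is 1986-07-02 (2 days later).
From 1986-07-02 to 1987-03-31: 29 + 31 + 30 + 31 + 30 + 31 + 31 + 28 + 31 = 272 days (rest of July, August, September, October, November, December, January, February, March).
272 ÷ 7 = 38 full weeks with remainder 6, so 38 more Wednesdays after the first → 39.

39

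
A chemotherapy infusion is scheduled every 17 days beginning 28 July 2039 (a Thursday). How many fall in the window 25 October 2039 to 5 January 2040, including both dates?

Occurrences land 17·i days after 28 July 2039 for i = 0, 1, 2, …
25 October 2039 is 89 days after the start; 89 ÷ 17 = 5 remainder 4; since the remainder is 4, round up to i = 6. First occurrence in the window: #7 on 7 November 2039 (6×17 = 102 days in).
5 January 2040 is 161 days after the start; 161 ÷ 17 = 9 remainder 8. Last occurrence in the window: #10 on 28 December 2039.
Occurrences #7 through #10: 4 in total.

4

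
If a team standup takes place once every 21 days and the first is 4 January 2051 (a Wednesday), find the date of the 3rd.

15 February 2051

The 3rd occurrence is 2 intervals after the first: 2 × 21 = 42 days after 4 January 2051.
January has 31 days — 27 days to the end of January leaves 15.
15 days into February → 15 February 2051.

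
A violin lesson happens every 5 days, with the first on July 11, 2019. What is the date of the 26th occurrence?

November 13, 2019

The 26th occurrence is 25 intervals after the first: 25 × 5 = 125 days after July 11, 2019.
July has 31 days — 20 days to the end of July leaves 105.
August has 31 days (74 left).
September has 30 days (44 left).
October has 31 days (13 left).
13 days into November → November 13, 2019.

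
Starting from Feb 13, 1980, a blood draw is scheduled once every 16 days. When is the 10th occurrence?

The 10th occurrence is 9 intervals after the first: 9 × 16 = 144 days after Feb 13, 1980.
Feb has 29 days — 16 days to the end of Feb leaves 128.
Mar has 31 days (97 left).
Apr has 30 days (67 left).
May has 31 days (36 left).
Jun has 30 days (6 left).
6 days into Jul → Jul 6, 1980.

Jul 6, 1980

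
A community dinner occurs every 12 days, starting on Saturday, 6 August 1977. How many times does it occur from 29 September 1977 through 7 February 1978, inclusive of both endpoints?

11

Occurrences land 12·i days after 6 August 1977 for i = 0, 1, 2, …
29 September 1977 is 54 days after the start; 54 ÷ 12 = 4 remainder 6; since the remainder is 6, round up to i = 5. First occurrence in the window: #6 on 5 October 1977 (5×12 = 60 days in).
7 February 1978 is 185 days after the start; 185 ÷ 12 = 15 remainder 5. Last occurrence in the window: #16 on 2 February 1978.
Occurrences #6 through #16: 11 in total.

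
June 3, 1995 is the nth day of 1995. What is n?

Days in months before June: 31 + 28 + 31 + 30 + 31 = 151.
Plus 3 days into June → day 154.

154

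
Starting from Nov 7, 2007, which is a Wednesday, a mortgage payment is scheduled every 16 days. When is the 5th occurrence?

Jan 10, 2008

The 5th occurrence is 4 intervals after the first: 4 × 16 = 64 days after Nov 7, 2007.
Nov has 30 days — 23 days to the end of Nov leaves 41.
Dec has 31 days (10 left).
10 days into Jan → Jan 10, 2008.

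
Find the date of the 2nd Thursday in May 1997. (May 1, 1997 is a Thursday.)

May 8, 1997

May 1997 begins on a Thursday, so the first Thursday is May 1.
The 2nd Thursday is 1 weeks later: 1 + 7 = 8.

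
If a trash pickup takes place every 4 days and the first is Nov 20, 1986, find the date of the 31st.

The 31st occurrence is 30 intervals after the first: 30 × 4 = 120 days after Nov 20, 1986.
Nov has 30 days — 10 days to the end of Nov leaves 110.
Dec has 31 days (79 left).
Jan has 31 days (48 left).
Feb has 28 days (20 left).
20 days into Mar → Mar 20, 1987.

Mar 20, 1987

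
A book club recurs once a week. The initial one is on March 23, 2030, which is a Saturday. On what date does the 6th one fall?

April 27, 2030

The 6th occurrence is 5 intervals after the first: 5 × 7 = 35 days after March 23, 2030.
March has 31 days — 8 days to the end of March leaves 27.
27 days into April → April 27, 2030.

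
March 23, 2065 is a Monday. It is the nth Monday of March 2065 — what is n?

Day 23 falls in week ⌈23/7⌉ of the month.
Days 1–7 hold the 1st Monday, 8–14 the 2nd, 15–21 the 3rd, 22–28 the 4th, 29–31 the 5th.
23 is in the range for the 4th.

4th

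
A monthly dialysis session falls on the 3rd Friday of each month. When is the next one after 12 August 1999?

20 August 1999

August 1999 starts on a Sunday; its first Friday is the 6th, so the 3rd Friday is the 20th — 20 August 1999.
20 August 1999 is after 12 August 1999, so that is the next one.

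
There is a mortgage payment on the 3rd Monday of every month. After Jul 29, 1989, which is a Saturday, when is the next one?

Jul 1989 starts on a Saturday; its first Monday is the 3rd, so the 3rd Monday is the 17th — Jul 17, 1989.
That is not after Jul 29, 1989, so look at Aug 1989.
Aug 1989 starts on a Tuesday; its first Monday is the 7th, so the 3rd Monday is the 21st — Aug 21, 1989.

Aug 21, 1989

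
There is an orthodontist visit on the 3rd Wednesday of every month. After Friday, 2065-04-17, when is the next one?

2065-05-20

April 2065 starts on a Wednesday; its first Wednesday is the 1st, so the 3rd Wednesday is the 15th — 2065-04-15.
That is not after 2065-04-17, so look at May 2065.
May 2065 starts on a Friday; its first Wednesday is the 6th, so the 3rd Wednesday is the 20th — 2065-05-20.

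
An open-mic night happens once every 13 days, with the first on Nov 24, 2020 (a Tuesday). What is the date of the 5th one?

Jan 15, 2021

The 5th occurrence is 4 intervals after the first: 4 × 13 = 52 days after Nov 24, 2020.
Nov has 30 days — 6 days to the end of Nov leaves 46.
Dec has 31 days (15 left).
15 days into Jan → Jan 15, 2021.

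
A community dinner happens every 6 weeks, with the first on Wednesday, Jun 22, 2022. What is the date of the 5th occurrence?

Dec 7, 2022

The 5th occurrence is 4 intervals after the first: 4 × 42 = 168 days after Jun 22, 2022.
Jun has 30 days — 8 days to the end of Jun leaves 160.
Jul has 31 days (129 left).
Aug has 31 days (98 left).
Sep has 30 days (68 left).
Oct has 31 days (37 left).
Nov has 30 days (7 left).
7 days into Dec → Dec 7, 2022.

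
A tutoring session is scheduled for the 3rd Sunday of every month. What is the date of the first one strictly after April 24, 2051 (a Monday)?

May 21, 2051

April 2051 starts on a Saturday; its first Sunday is the 2nd, so the 3rd Sunday is the 16th — April 16, 2051.
That is not after April 24, 2051, so look at May 2051.
May 2051 starts on a Monday; its first Sunday is the 7th, so the 3rd Sunday is the 21st — May 21, 2051.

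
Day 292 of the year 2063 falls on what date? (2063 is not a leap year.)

January has 31 days (292 − 31 = 261 remain).
February has 28 days (261 − 28 = 233 remain).
March has 31 days (233 − 31 = 202 remain).
April has 30 days (202 − 30 = 172 remain).
May has 31 days (172 − 31 = 141 remain).
June has 30 days (141 − 30 = 111 remain).
July has 31 days (111 − 31 = 80 remain).
August has 31 days (80 − 31 = 49 remain).
September has 30 days (49 − 30 = 19 remain).
19 into October → October 19.

19 October 2063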